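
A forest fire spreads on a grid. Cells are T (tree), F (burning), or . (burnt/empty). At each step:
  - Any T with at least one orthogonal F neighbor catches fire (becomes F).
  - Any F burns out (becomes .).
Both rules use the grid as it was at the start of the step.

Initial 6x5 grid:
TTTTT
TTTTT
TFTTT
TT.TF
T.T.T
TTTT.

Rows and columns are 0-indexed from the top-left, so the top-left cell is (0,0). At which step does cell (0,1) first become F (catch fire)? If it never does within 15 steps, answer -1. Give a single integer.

Step 1: cell (0,1)='T' (+7 fires, +2 burnt)
Step 2: cell (0,1)='F' (+6 fires, +7 burnt)
  -> target ignites at step 2
Step 3: cell (0,1)='.' (+5 fires, +6 burnt)
Step 4: cell (0,1)='.' (+2 fires, +5 burnt)
Step 5: cell (0,1)='.' (+1 fires, +2 burnt)
Step 6: cell (0,1)='.' (+1 fires, +1 burnt)
Step 7: cell (0,1)='.' (+2 fires, +1 burnt)
Step 8: cell (0,1)='.' (+0 fires, +2 burnt)
  fire out at step 8

2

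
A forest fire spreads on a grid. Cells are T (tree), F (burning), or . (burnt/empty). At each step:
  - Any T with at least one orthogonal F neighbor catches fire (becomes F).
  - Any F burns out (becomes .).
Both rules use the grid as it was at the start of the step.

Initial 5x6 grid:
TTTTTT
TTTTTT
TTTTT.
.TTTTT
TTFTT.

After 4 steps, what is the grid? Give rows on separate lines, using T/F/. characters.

Step 1: 3 trees catch fire, 1 burn out
  TTTTTT
  TTTTTT
  TTTTT.
  .TFTTT
  TF.FT.
Step 2: 5 trees catch fire, 3 burn out
  TTTTTT
  TTTTTT
  TTFTT.
  .F.FTT
  F...F.
Step 3: 4 trees catch fire, 5 burn out
  TTTTTT
  TTFTTT
  TF.FT.
  ....FT
  ......
Step 4: 6 trees catch fire, 4 burn out
  TTFTTT
  TF.FTT
  F...F.
  .....F
  ......

TTFTTT
TF.FTT
F...F.
.....F
......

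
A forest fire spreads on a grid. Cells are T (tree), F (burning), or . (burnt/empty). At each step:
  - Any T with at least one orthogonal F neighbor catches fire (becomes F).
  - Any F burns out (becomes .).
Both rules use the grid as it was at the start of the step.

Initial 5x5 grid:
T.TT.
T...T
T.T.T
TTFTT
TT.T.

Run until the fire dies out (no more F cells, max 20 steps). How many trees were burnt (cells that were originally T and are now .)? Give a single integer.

Step 1: +3 fires, +1 burnt (F count now 3)
Step 2: +4 fires, +3 burnt (F count now 4)
Step 3: +3 fires, +4 burnt (F count now 3)
Step 4: +2 fires, +3 burnt (F count now 2)
Step 5: +1 fires, +2 burnt (F count now 1)
Step 6: +0 fires, +1 burnt (F count now 0)
Fire out after step 6
Initially T: 15, now '.': 23
Total burnt (originally-T cells now '.'): 13

Answer: 13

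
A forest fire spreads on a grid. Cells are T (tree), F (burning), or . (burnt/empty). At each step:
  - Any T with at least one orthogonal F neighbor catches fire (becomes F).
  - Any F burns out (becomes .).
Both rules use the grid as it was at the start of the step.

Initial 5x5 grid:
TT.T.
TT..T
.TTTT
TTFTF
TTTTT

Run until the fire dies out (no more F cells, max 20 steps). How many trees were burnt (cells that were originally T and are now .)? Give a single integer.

Step 1: +6 fires, +2 burnt (F count now 6)
Step 2: +6 fires, +6 burnt (F count now 6)
Step 3: +2 fires, +6 burnt (F count now 2)
Step 4: +2 fires, +2 burnt (F count now 2)
Step 5: +1 fires, +2 burnt (F count now 1)
Step 6: +0 fires, +1 burnt (F count now 0)
Fire out after step 6
Initially T: 18, now '.': 24
Total burnt (originally-T cells now '.'): 17

Answer: 17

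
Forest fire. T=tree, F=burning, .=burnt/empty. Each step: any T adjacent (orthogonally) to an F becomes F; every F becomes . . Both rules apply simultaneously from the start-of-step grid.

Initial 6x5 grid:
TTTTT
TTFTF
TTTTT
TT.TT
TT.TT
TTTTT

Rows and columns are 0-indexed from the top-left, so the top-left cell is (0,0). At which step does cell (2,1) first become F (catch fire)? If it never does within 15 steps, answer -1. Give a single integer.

Step 1: cell (2,1)='T' (+6 fires, +2 burnt)
Step 2: cell (2,1)='F' (+6 fires, +6 burnt)
  -> target ignites at step 2
Step 3: cell (2,1)='.' (+5 fires, +6 burnt)
Step 4: cell (2,1)='.' (+4 fires, +5 burnt)
Step 5: cell (2,1)='.' (+3 fires, +4 burnt)
Step 6: cell (2,1)='.' (+2 fires, +3 burnt)
Step 7: cell (2,1)='.' (+0 fires, +2 burnt)
  fire out at step 7

2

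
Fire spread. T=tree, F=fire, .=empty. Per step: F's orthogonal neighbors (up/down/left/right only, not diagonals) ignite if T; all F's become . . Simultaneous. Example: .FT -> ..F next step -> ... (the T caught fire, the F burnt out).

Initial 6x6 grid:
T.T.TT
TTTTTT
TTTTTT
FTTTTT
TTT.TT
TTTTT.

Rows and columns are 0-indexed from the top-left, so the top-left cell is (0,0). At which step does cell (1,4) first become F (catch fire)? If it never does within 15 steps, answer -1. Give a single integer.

Step 1: cell (1,4)='T' (+3 fires, +1 burnt)
Step 2: cell (1,4)='T' (+5 fires, +3 burnt)
Step 3: cell (1,4)='T' (+6 fires, +5 burnt)
Step 4: cell (1,4)='T' (+4 fires, +6 burnt)
Step 5: cell (1,4)='T' (+6 fires, +4 burnt)
Step 6: cell (1,4)='F' (+4 fires, +6 burnt)
  -> target ignites at step 6
Step 7: cell (1,4)='.' (+2 fires, +4 burnt)
Step 8: cell (1,4)='.' (+1 fires, +2 burnt)
Step 9: cell (1,4)='.' (+0 fires, +1 burnt)
  fire out at step 9

6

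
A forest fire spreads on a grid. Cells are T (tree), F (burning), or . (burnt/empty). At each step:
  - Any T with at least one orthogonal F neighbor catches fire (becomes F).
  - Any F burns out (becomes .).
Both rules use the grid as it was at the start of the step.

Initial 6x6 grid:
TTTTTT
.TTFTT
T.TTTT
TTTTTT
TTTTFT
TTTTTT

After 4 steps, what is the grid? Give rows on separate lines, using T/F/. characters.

Step 1: 8 trees catch fire, 2 burn out
  TTTFTT
  .TF.FT
  T.TFTT
  TTTTFT
  TTTF.F
  TTTTFT
Step 2: 11 trees catch fire, 8 burn out
  TTF.FT
  .F...F
  T.F.FT
  TTTF.F
  TTF...
  TTTF.F
Step 3: 6 trees catch fire, 11 burn out
  TF...F
  ......
  T....F
  TTF...
  TF....
  TTF...
Step 4: 4 trees catch fire, 6 burn out
  F.....
  ......
  T.....
  TF....
  F.....
  TF....

F.....
......
T.....
TF....
F.....
TF....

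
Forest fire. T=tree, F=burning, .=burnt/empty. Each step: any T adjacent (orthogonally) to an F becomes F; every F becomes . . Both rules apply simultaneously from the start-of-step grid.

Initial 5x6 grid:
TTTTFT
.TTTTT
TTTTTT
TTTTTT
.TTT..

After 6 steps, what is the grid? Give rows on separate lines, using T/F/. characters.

Step 1: 3 trees catch fire, 1 burn out
  TTTF.F
  .TTTFT
  TTTTTT
  TTTTTT
  .TTT..
Step 2: 4 trees catch fire, 3 burn out
  TTF...
  .TTF.F
  TTTTFT
  TTTTTT
  .TTT..
Step 3: 5 trees catch fire, 4 burn out
  TF....
  .TF...
  TTTF.F
  TTTTFT
  .TTT..
Step 4: 5 trees catch fire, 5 burn out
  F.....
  .F....
  TTF...
  TTTF.F
  .TTT..
Step 5: 3 trees catch fire, 5 burn out
  ......
  ......
  TF....
  TTF...
  .TTF..
Step 6: 3 trees catch fire, 3 burn out
  ......
  ......
  F.....
  TF....
  .TF...

......
......
F.....
TF....
.TF...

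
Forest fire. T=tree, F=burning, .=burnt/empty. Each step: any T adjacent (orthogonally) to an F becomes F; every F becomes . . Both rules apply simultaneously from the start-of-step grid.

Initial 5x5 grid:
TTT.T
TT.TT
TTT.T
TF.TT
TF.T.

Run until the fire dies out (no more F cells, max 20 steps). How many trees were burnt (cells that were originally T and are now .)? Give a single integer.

Answer: 10

Derivation:
Step 1: +3 fires, +2 burnt (F count now 3)
Step 2: +3 fires, +3 burnt (F count now 3)
Step 3: +2 fires, +3 burnt (F count now 2)
Step 4: +2 fires, +2 burnt (F count now 2)
Step 5: +0 fires, +2 burnt (F count now 0)
Fire out after step 5
Initially T: 17, now '.': 18
Total burnt (originally-T cells now '.'): 10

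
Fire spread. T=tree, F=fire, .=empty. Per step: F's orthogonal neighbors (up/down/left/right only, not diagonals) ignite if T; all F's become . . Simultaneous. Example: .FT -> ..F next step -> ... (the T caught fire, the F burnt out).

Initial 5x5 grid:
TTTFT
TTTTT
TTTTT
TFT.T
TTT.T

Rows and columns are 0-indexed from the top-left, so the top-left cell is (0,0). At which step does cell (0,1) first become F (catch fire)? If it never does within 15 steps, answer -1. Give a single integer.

Step 1: cell (0,1)='T' (+7 fires, +2 burnt)
Step 2: cell (0,1)='F' (+9 fires, +7 burnt)
  -> target ignites at step 2
Step 3: cell (0,1)='.' (+3 fires, +9 burnt)
Step 4: cell (0,1)='.' (+1 fires, +3 burnt)
Step 5: cell (0,1)='.' (+1 fires, +1 burnt)
Step 6: cell (0,1)='.' (+0 fires, +1 burnt)
  fire out at step 6

2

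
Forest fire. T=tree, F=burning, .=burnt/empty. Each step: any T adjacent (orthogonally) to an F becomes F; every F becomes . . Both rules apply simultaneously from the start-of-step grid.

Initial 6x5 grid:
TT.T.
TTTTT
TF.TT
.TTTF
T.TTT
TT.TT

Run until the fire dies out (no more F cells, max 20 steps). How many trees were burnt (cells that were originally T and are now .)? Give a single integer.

Step 1: +6 fires, +2 burnt (F count now 6)
Step 2: +8 fires, +6 burnt (F count now 8)
Step 3: +4 fires, +8 burnt (F count now 4)
Step 4: +1 fires, +4 burnt (F count now 1)
Step 5: +0 fires, +1 burnt (F count now 0)
Fire out after step 5
Initially T: 22, now '.': 27
Total burnt (originally-T cells now '.'): 19

Answer: 19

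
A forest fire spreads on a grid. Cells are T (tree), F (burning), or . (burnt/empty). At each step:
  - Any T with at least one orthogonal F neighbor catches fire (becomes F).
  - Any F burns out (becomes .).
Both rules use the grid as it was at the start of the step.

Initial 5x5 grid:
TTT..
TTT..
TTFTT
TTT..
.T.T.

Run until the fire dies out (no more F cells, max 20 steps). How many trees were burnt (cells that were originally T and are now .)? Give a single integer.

Answer: 14

Derivation:
Step 1: +4 fires, +1 burnt (F count now 4)
Step 2: +5 fires, +4 burnt (F count now 5)
Step 3: +4 fires, +5 burnt (F count now 4)
Step 4: +1 fires, +4 burnt (F count now 1)
Step 5: +0 fires, +1 burnt (F count now 0)
Fire out after step 5
Initially T: 15, now '.': 24
Total burnt (originally-T cells now '.'): 14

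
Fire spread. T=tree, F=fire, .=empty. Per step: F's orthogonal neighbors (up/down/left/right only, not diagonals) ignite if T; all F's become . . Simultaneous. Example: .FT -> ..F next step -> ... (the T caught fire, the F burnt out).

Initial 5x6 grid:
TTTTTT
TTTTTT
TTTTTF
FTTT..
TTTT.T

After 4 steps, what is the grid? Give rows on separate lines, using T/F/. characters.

Step 1: 5 trees catch fire, 2 burn out
  TTTTTT
  TTTTTF
  FTTTF.
  .FTT..
  FTTT.T
Step 2: 7 trees catch fire, 5 burn out
  TTTTTF
  FTTTF.
  .FTF..
  ..FT..
  .FTT.T
Step 3: 7 trees catch fire, 7 burn out
  FTTTF.
  .FTF..
  ..F...
  ...F..
  ..FT.T
Step 4: 4 trees catch fire, 7 burn out
  .FTF..
  ..F...
  ......
  ......
  ...F.T

.FTF..
..F...
......
......
...F.T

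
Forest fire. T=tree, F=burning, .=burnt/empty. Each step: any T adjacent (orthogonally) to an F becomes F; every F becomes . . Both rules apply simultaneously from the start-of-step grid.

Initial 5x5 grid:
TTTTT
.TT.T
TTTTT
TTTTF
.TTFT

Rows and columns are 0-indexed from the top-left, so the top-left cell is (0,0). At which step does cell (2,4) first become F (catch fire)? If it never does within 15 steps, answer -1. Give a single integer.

Step 1: cell (2,4)='F' (+4 fires, +2 burnt)
  -> target ignites at step 1
Step 2: cell (2,4)='.' (+4 fires, +4 burnt)
Step 3: cell (2,4)='.' (+3 fires, +4 burnt)
Step 4: cell (2,4)='.' (+4 fires, +3 burnt)
Step 5: cell (2,4)='.' (+3 fires, +4 burnt)
Step 6: cell (2,4)='.' (+1 fires, +3 burnt)
Step 7: cell (2,4)='.' (+1 fires, +1 burnt)
Step 8: cell (2,4)='.' (+0 fires, +1 burnt)
  fire out at step 8

1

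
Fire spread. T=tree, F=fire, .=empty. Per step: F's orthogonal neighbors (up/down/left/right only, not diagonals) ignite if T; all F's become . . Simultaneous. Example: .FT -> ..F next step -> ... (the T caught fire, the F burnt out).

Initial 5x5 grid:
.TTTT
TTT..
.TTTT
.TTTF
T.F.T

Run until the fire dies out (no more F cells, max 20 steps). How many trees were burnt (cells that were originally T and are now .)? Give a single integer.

Step 1: +4 fires, +2 burnt (F count now 4)
Step 2: +3 fires, +4 burnt (F count now 3)
Step 3: +2 fires, +3 burnt (F count now 2)
Step 4: +2 fires, +2 burnt (F count now 2)
Step 5: +3 fires, +2 burnt (F count now 3)
Step 6: +1 fires, +3 burnt (F count now 1)
Step 7: +0 fires, +1 burnt (F count now 0)
Fire out after step 7
Initially T: 16, now '.': 24
Total burnt (originally-T cells now '.'): 15

Answer: 15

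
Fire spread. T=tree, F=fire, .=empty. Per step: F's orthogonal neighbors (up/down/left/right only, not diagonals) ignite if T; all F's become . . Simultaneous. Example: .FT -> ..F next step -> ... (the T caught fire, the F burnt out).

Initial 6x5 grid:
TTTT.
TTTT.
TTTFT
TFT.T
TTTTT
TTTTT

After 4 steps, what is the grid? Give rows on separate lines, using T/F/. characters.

Step 1: 7 trees catch fire, 2 burn out
  TTTT.
  TTTF.
  TFF.F
  F.F.T
  TFTTT
  TTTTT
Step 2: 8 trees catch fire, 7 burn out
  TTTF.
  TFF..
  F....
  ....F
  F.FTT
  TFTTT
Step 3: 7 trees catch fire, 8 burn out
  TFF..
  F....
  .....
  .....
  ...FF
  F.FTT
Step 4: 3 trees catch fire, 7 burn out
  F....
  .....
  .....
  .....
  .....
  ...FF

F....
.....
.....
.....
.....
...FF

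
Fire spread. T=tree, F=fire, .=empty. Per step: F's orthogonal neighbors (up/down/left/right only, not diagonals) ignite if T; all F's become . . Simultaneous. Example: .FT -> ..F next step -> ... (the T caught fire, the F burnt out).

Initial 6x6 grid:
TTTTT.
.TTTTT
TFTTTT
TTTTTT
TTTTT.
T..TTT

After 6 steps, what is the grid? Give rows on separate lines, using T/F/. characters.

Step 1: 4 trees catch fire, 1 burn out
  TTTTT.
  .FTTTT
  F.FTTT
  TFTTTT
  TTTTT.
  T..TTT
Step 2: 6 trees catch fire, 4 burn out
  TFTTT.
  ..FTTT
  ...FTT
  F.FTTT
  TFTTT.
  T..TTT
Step 3: 7 trees catch fire, 6 burn out
  F.FTT.
  ...FTT
  ....FT
  ...FTT
  F.FTT.
  T..TTT
Step 4: 6 trees catch fire, 7 burn out
  ...FT.
  ....FT
  .....F
  ....FT
  ...FT.
  F..TTT
Step 5: 5 trees catch fire, 6 burn out
  ....F.
  .....F
  ......
  .....F
  ....F.
  ...FTT
Step 6: 1 trees catch fire, 5 burn out
  ......
  ......
  ......
  ......
  ......
  ....FT

......
......
......
......
......
....FT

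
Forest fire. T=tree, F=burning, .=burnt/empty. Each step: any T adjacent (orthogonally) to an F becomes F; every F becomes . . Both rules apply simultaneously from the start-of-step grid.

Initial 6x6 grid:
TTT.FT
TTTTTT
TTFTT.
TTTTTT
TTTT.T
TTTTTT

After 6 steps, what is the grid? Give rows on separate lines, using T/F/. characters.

Step 1: 6 trees catch fire, 2 burn out
  TTT..F
  TTFTFT
  TF.FT.
  TTFTTT
  TTTT.T
  TTTTTT
Step 2: 9 trees catch fire, 6 burn out
  TTF...
  TF.F.F
  F...F.
  TF.FTT
  TTFT.T
  TTTTTT
Step 3: 7 trees catch fire, 9 burn out
  TF....
  F.....
  ......
  F...FT
  TF.F.T
  TTFTTT
Step 4: 5 trees catch fire, 7 burn out
  F.....
  ......
  ......
  .....F
  F....T
  TF.FTT
Step 5: 3 trees catch fire, 5 burn out
  ......
  ......
  ......
  ......
  .....F
  F...FT
Step 6: 1 trees catch fire, 3 burn out
  ......
  ......
  ......
  ......
  ......
  .....F

......
......
......
......
......
.....F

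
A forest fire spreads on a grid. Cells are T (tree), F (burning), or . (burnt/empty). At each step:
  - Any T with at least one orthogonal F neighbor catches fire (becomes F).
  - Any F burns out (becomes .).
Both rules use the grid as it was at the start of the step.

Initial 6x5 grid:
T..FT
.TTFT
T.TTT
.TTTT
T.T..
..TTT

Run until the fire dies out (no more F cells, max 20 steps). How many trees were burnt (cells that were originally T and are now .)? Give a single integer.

Answer: 15

Derivation:
Step 1: +4 fires, +2 burnt (F count now 4)
Step 2: +4 fires, +4 burnt (F count now 4)
Step 3: +2 fires, +4 burnt (F count now 2)
Step 4: +2 fires, +2 burnt (F count now 2)
Step 5: +1 fires, +2 burnt (F count now 1)
Step 6: +1 fires, +1 burnt (F count now 1)
Step 7: +1 fires, +1 burnt (F count now 1)
Step 8: +0 fires, +1 burnt (F count now 0)
Fire out after step 8
Initially T: 18, now '.': 27
Total burnt (originally-T cells now '.'): 15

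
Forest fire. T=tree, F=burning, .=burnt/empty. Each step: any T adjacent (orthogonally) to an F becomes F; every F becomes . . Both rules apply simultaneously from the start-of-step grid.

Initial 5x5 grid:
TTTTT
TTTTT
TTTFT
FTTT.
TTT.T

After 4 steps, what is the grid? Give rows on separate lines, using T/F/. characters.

Step 1: 7 trees catch fire, 2 burn out
  TTTTT
  TTTFT
  FTF.F
  .FTF.
  FTT.T
Step 2: 7 trees catch fire, 7 burn out
  TTTFT
  FTF.F
  .F...
  ..F..
  .FT.T
Step 3: 5 trees catch fire, 7 burn out
  FTF.F
  .F...
  .....
  .....
  ..F.T
Step 4: 1 trees catch fire, 5 burn out
  .F...
  .....
  .....
  .....
  ....T

.F...
.....
.....
.....
....T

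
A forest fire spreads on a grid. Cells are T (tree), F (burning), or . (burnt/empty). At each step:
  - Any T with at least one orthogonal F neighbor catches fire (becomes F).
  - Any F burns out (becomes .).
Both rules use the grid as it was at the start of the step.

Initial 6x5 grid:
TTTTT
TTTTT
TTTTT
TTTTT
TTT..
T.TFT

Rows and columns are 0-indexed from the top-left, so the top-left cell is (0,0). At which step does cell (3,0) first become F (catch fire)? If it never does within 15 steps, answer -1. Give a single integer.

Step 1: cell (3,0)='T' (+2 fires, +1 burnt)
Step 2: cell (3,0)='T' (+1 fires, +2 burnt)
Step 3: cell (3,0)='T' (+2 fires, +1 burnt)
Step 4: cell (3,0)='T' (+4 fires, +2 burnt)
Step 5: cell (3,0)='F' (+6 fires, +4 burnt)
  -> target ignites at step 5
Step 6: cell (3,0)='.' (+5 fires, +6 burnt)
Step 7: cell (3,0)='.' (+4 fires, +5 burnt)
Step 8: cell (3,0)='.' (+2 fires, +4 burnt)
Step 9: cell (3,0)='.' (+0 fires, +2 burnt)
  fire out at step 9

5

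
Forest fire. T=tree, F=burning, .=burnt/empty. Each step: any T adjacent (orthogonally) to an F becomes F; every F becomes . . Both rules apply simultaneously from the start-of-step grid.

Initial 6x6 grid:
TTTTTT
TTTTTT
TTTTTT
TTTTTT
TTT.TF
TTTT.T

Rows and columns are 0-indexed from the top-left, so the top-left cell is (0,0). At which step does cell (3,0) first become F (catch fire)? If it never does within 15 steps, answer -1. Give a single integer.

Step 1: cell (3,0)='T' (+3 fires, +1 burnt)
Step 2: cell (3,0)='T' (+2 fires, +3 burnt)
Step 3: cell (3,0)='T' (+3 fires, +2 burnt)
Step 4: cell (3,0)='T' (+4 fires, +3 burnt)
Step 5: cell (3,0)='T' (+5 fires, +4 burnt)
Step 6: cell (3,0)='F' (+6 fires, +5 burnt)
  -> target ignites at step 6
Step 7: cell (3,0)='.' (+6 fires, +6 burnt)
Step 8: cell (3,0)='.' (+3 fires, +6 burnt)
Step 9: cell (3,0)='.' (+1 fires, +3 burnt)
Step 10: cell (3,0)='.' (+0 fires, +1 burnt)
  fire out at step 10

6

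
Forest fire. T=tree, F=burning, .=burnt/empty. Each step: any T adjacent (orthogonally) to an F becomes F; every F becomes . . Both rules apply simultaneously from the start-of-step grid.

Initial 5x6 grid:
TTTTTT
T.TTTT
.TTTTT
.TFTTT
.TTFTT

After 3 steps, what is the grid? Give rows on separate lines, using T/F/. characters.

Step 1: 5 trees catch fire, 2 burn out
  TTTTTT
  T.TTTT
  .TFTTT
  .F.FTT
  .TF.FT
Step 2: 6 trees catch fire, 5 burn out
  TTTTTT
  T.FTTT
  .F.FTT
  ....FT
  .F...F
Step 3: 4 trees catch fire, 6 burn out
  TTFTTT
  T..FTT
  ....FT
  .....F
  ......

TTFTTT
T..FTT
....FT
.....F
......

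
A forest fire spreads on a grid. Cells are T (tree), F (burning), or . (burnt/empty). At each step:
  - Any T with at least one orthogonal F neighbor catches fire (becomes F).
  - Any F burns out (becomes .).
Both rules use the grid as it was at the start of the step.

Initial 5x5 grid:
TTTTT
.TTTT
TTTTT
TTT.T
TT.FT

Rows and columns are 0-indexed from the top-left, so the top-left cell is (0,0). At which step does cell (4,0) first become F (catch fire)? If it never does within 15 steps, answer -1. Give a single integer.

Step 1: cell (4,0)='T' (+1 fires, +1 burnt)
Step 2: cell (4,0)='T' (+1 fires, +1 burnt)
Step 3: cell (4,0)='T' (+1 fires, +1 burnt)
Step 4: cell (4,0)='T' (+2 fires, +1 burnt)
Step 5: cell (4,0)='T' (+3 fires, +2 burnt)
Step 6: cell (4,0)='T' (+4 fires, +3 burnt)
Step 7: cell (4,0)='T' (+4 fires, +4 burnt)
Step 8: cell (4,0)='T' (+3 fires, +4 burnt)
Step 9: cell (4,0)='F' (+2 fires, +3 burnt)
  -> target ignites at step 9
Step 10: cell (4,0)='.' (+0 fires, +2 burnt)
  fire out at step 10

9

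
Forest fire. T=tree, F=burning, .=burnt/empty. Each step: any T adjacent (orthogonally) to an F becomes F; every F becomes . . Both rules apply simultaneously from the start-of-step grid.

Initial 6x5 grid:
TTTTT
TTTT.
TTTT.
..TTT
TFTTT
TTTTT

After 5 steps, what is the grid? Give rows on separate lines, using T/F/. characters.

Step 1: 3 trees catch fire, 1 burn out
  TTTTT
  TTTT.
  TTTT.
  ..TTT
  F.FTT
  TFTTT
Step 2: 4 trees catch fire, 3 burn out
  TTTTT
  TTTT.
  TTTT.
  ..FTT
  ...FT
  F.FTT
Step 3: 4 trees catch fire, 4 burn out
  TTTTT
  TTTT.
  TTFT.
  ...FT
  ....F
  ...FT
Step 4: 5 trees catch fire, 4 burn out
  TTTTT
  TTFT.
  TF.F.
  ....F
  .....
  ....F
Step 5: 4 trees catch fire, 5 burn out
  TTFTT
  TF.F.
  F....
  .....
  .....
  .....

TTFTT
TF.F.
F....
.....
.....
.....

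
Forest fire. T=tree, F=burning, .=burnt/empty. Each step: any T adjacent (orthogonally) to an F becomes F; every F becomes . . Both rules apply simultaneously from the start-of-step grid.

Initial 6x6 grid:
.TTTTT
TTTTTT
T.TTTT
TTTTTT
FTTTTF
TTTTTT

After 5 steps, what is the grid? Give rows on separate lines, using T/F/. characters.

Step 1: 6 trees catch fire, 2 burn out
  .TTTTT
  TTTTTT
  T.TTTT
  FTTTTF
  .FTTF.
  FTTTTF
Step 2: 8 trees catch fire, 6 burn out
  .TTTTT
  TTTTTT
  F.TTTF
  .FTTF.
  ..FF..
  .FTTF.
Step 3: 7 trees catch fire, 8 burn out
  .TTTTT
  FTTTTF
  ..TTF.
  ..FF..
  ......
  ..FF..
Step 4: 5 trees catch fire, 7 burn out
  .TTTTF
  .FTTF.
  ..FF..
  ......
  ......
  ......
Step 5: 4 trees catch fire, 5 burn out
  .FTTF.
  ..FF..
  ......
  ......
  ......
  ......

.FTTF.
..FF..
......
......
......
......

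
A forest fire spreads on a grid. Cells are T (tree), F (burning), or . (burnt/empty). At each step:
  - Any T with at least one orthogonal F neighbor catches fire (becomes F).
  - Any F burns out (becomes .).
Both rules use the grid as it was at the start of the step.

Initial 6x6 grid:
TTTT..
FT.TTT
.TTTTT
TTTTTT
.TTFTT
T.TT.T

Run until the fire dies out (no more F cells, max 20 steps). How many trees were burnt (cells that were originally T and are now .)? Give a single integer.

Answer: 26

Derivation:
Step 1: +6 fires, +2 burnt (F count now 6)
Step 2: +8 fires, +6 burnt (F count now 8)
Step 3: +7 fires, +8 burnt (F count now 7)
Step 4: +4 fires, +7 burnt (F count now 4)
Step 5: +1 fires, +4 burnt (F count now 1)
Step 6: +0 fires, +1 burnt (F count now 0)
Fire out after step 6
Initially T: 27, now '.': 35
Total burnt (originally-T cells now '.'): 26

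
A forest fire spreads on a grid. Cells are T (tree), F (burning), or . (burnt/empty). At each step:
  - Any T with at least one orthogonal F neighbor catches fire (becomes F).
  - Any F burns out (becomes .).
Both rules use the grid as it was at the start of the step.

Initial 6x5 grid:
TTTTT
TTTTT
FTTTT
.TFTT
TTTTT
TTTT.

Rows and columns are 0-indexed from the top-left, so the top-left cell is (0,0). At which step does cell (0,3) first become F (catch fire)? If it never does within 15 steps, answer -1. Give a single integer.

Step 1: cell (0,3)='T' (+6 fires, +2 burnt)
Step 2: cell (0,3)='T' (+8 fires, +6 burnt)
Step 3: cell (0,3)='T' (+8 fires, +8 burnt)
Step 4: cell (0,3)='F' (+3 fires, +8 burnt)
  -> target ignites at step 4
Step 5: cell (0,3)='.' (+1 fires, +3 burnt)
Step 6: cell (0,3)='.' (+0 fires, +1 burnt)
  fire out at step 6

4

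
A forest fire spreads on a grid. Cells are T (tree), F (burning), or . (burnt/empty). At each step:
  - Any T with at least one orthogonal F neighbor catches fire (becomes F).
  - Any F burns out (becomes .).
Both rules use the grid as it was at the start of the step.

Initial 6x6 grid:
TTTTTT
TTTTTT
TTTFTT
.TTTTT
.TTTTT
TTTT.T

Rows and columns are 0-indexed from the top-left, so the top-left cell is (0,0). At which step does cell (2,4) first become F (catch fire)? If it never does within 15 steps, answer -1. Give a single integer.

Step 1: cell (2,4)='F' (+4 fires, +1 burnt)
  -> target ignites at step 1
Step 2: cell (2,4)='.' (+8 fires, +4 burnt)
Step 3: cell (2,4)='.' (+10 fires, +8 burnt)
Step 4: cell (2,4)='.' (+6 fires, +10 burnt)
Step 5: cell (2,4)='.' (+3 fires, +6 burnt)
Step 6: cell (2,4)='.' (+1 fires, +3 burnt)
Step 7: cell (2,4)='.' (+0 fires, +1 burnt)
  fire out at step 7

1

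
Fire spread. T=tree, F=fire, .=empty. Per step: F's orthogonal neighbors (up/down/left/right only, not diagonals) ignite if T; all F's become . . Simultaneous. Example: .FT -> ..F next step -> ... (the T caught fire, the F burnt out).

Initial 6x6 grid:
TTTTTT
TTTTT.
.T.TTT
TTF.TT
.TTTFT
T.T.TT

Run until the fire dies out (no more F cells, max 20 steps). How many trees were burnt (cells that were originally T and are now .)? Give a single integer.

Step 1: +6 fires, +2 burnt (F count now 6)
Step 2: +7 fires, +6 burnt (F count now 7)
Step 3: +4 fires, +7 burnt (F count now 4)
Step 4: +5 fires, +4 burnt (F count now 5)
Step 5: +4 fires, +5 burnt (F count now 4)
Step 6: +0 fires, +4 burnt (F count now 0)
Fire out after step 6
Initially T: 27, now '.': 35
Total burnt (originally-T cells now '.'): 26

Answer: 26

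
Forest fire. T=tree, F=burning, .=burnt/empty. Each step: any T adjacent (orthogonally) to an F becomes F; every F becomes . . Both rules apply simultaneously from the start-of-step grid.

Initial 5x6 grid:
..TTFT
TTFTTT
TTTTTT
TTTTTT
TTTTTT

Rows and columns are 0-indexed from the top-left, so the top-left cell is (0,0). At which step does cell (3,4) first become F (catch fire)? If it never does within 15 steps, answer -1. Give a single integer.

Step 1: cell (3,4)='T' (+7 fires, +2 burnt)
Step 2: cell (3,4)='T' (+6 fires, +7 burnt)
Step 3: cell (3,4)='F' (+6 fires, +6 burnt)
  -> target ignites at step 3
Step 4: cell (3,4)='.' (+5 fires, +6 burnt)
Step 5: cell (3,4)='.' (+2 fires, +5 burnt)
Step 6: cell (3,4)='.' (+0 fires, +2 burnt)
  fire out at step 6

3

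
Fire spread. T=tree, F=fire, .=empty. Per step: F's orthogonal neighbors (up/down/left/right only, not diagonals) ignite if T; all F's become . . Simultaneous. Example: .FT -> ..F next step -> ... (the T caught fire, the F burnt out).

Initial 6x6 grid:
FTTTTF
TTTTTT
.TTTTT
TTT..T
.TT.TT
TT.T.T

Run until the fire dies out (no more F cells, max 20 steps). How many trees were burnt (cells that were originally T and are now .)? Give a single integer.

Answer: 26

Derivation:
Step 1: +4 fires, +2 burnt (F count now 4)
Step 2: +5 fires, +4 burnt (F count now 5)
Step 3: +5 fires, +5 burnt (F count now 5)
Step 4: +4 fires, +5 burnt (F count now 4)
Step 5: +5 fires, +4 burnt (F count now 5)
Step 6: +2 fires, +5 burnt (F count now 2)
Step 7: +1 fires, +2 burnt (F count now 1)
Step 8: +0 fires, +1 burnt (F count now 0)
Fire out after step 8
Initially T: 27, now '.': 35
Total burnt (originally-T cells now '.'): 26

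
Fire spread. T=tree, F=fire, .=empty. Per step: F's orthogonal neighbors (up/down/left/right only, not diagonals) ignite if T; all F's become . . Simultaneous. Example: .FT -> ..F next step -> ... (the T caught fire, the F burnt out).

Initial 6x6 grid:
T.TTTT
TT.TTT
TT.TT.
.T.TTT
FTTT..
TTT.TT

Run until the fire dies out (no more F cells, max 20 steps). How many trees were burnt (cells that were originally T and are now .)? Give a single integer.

Step 1: +2 fires, +1 burnt (F count now 2)
Step 2: +3 fires, +2 burnt (F count now 3)
Step 3: +3 fires, +3 burnt (F count now 3)
Step 4: +3 fires, +3 burnt (F count now 3)
Step 5: +3 fires, +3 burnt (F count now 3)
Step 6: +4 fires, +3 burnt (F count now 4)
Step 7: +2 fires, +4 burnt (F count now 2)
Step 8: +3 fires, +2 burnt (F count now 3)
Step 9: +1 fires, +3 burnt (F count now 1)
Step 10: +0 fires, +1 burnt (F count now 0)
Fire out after step 10
Initially T: 26, now '.': 34
Total burnt (originally-T cells now '.'): 24

Answer: 24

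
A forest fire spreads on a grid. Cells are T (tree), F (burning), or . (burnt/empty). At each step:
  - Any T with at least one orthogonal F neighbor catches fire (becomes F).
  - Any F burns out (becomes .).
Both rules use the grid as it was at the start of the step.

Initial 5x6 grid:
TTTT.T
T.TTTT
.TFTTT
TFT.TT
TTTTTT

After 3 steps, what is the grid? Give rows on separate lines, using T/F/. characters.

Step 1: 6 trees catch fire, 2 burn out
  TTTT.T
  T.FTTT
  .F.FTT
  F.F.TT
  TFTTTT
Step 2: 5 trees catch fire, 6 burn out
  TTFT.T
  T..FTT
  ....FT
  ....TT
  F.FTTT
Step 3: 6 trees catch fire, 5 burn out
  TF.F.T
  T...FT
  .....F
  ....FT
  ...FTT

TF.F.T
T...FT
.....F
....FT
...FTT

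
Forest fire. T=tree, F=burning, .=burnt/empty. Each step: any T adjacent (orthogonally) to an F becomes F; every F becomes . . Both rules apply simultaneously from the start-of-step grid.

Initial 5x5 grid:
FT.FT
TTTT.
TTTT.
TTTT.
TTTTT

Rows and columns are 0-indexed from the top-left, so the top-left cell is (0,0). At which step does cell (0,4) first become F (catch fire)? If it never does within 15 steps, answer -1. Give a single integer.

Step 1: cell (0,4)='F' (+4 fires, +2 burnt)
  -> target ignites at step 1
Step 2: cell (0,4)='.' (+4 fires, +4 burnt)
Step 3: cell (0,4)='.' (+4 fires, +4 burnt)
Step 4: cell (0,4)='.' (+4 fires, +4 burnt)
Step 5: cell (0,4)='.' (+3 fires, +4 burnt)
Step 6: cell (0,4)='.' (+0 fires, +3 burnt)
  fire out at step 6

1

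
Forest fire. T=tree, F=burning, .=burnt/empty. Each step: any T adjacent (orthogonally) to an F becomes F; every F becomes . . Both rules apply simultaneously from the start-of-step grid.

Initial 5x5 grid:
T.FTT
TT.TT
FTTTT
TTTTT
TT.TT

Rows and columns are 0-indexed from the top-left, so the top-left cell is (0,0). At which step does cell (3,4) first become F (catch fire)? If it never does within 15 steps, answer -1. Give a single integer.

Step 1: cell (3,4)='T' (+4 fires, +2 burnt)
Step 2: cell (3,4)='T' (+7 fires, +4 burnt)
Step 3: cell (3,4)='T' (+4 fires, +7 burnt)
Step 4: cell (3,4)='T' (+2 fires, +4 burnt)
Step 5: cell (3,4)='F' (+2 fires, +2 burnt)
  -> target ignites at step 5
Step 6: cell (3,4)='.' (+1 fires, +2 burnt)
Step 7: cell (3,4)='.' (+0 fires, +1 burnt)
  fire out at step 7

5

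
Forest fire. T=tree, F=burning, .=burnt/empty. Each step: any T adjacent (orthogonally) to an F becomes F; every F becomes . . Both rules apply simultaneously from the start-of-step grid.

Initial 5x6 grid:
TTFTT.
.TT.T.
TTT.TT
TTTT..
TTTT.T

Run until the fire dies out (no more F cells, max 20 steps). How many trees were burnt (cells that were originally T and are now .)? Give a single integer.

Step 1: +3 fires, +1 burnt (F count now 3)
Step 2: +4 fires, +3 burnt (F count now 4)
Step 3: +3 fires, +4 burnt (F count now 3)
Step 4: +5 fires, +3 burnt (F count now 5)
Step 5: +4 fires, +5 burnt (F count now 4)
Step 6: +1 fires, +4 burnt (F count now 1)
Step 7: +0 fires, +1 burnt (F count now 0)
Fire out after step 7
Initially T: 21, now '.': 29
Total burnt (originally-T cells now '.'): 20

Answer: 20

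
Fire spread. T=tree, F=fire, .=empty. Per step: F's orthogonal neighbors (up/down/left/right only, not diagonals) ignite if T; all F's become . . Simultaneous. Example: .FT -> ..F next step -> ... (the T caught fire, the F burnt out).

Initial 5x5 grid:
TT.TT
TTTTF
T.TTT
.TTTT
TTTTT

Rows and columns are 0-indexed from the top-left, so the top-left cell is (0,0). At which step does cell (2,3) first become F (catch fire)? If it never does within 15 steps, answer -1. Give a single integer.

Step 1: cell (2,3)='T' (+3 fires, +1 burnt)
Step 2: cell (2,3)='F' (+4 fires, +3 burnt)
  -> target ignites at step 2
Step 3: cell (2,3)='.' (+4 fires, +4 burnt)
Step 4: cell (2,3)='.' (+4 fires, +4 burnt)
Step 5: cell (2,3)='.' (+4 fires, +4 burnt)
Step 6: cell (2,3)='.' (+1 fires, +4 burnt)
Step 7: cell (2,3)='.' (+1 fires, +1 burnt)
Step 8: cell (2,3)='.' (+0 fires, +1 burnt)
  fire out at step 8

2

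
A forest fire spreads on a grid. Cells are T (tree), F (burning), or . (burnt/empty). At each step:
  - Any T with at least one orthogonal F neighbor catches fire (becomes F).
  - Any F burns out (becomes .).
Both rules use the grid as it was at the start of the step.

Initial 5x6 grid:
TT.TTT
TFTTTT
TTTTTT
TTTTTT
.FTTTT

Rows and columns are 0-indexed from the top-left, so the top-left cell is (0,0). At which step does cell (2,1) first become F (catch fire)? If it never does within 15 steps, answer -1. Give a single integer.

Step 1: cell (2,1)='F' (+6 fires, +2 burnt)
  -> target ignites at step 1
Step 2: cell (2,1)='.' (+7 fires, +6 burnt)
Step 3: cell (2,1)='.' (+5 fires, +7 burnt)
Step 4: cell (2,1)='.' (+5 fires, +5 burnt)
Step 5: cell (2,1)='.' (+3 fires, +5 burnt)
Step 6: cell (2,1)='.' (+0 fires, +3 burnt)
  fire out at step 6

1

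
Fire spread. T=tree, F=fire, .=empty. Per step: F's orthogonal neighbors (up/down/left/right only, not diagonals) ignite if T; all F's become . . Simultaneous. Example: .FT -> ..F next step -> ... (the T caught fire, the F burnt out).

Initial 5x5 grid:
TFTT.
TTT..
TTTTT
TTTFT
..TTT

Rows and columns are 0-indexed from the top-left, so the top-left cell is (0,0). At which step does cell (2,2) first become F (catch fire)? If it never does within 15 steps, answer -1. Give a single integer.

Step 1: cell (2,2)='T' (+7 fires, +2 burnt)
Step 2: cell (2,2)='F' (+9 fires, +7 burnt)
  -> target ignites at step 2
Step 3: cell (2,2)='.' (+2 fires, +9 burnt)
Step 4: cell (2,2)='.' (+0 fires, +2 burnt)
  fire out at step 4

2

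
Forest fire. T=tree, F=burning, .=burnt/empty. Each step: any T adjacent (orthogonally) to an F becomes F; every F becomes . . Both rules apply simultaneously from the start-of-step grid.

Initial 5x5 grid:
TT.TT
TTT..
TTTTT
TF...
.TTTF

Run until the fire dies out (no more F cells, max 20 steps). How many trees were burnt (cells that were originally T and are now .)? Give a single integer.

Step 1: +4 fires, +2 burnt (F count now 4)
Step 2: +4 fires, +4 burnt (F count now 4)
Step 3: +4 fires, +4 burnt (F count now 4)
Step 4: +2 fires, +4 burnt (F count now 2)
Step 5: +0 fires, +2 burnt (F count now 0)
Fire out after step 5
Initially T: 16, now '.': 23
Total burnt (originally-T cells now '.'): 14

Answer: 14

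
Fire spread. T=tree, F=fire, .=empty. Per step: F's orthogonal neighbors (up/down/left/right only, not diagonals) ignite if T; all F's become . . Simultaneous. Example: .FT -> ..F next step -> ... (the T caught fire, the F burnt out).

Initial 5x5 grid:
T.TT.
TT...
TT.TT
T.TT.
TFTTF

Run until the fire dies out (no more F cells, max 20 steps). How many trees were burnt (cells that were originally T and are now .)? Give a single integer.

Step 1: +3 fires, +2 burnt (F count now 3)
Step 2: +3 fires, +3 burnt (F count now 3)
Step 3: +2 fires, +3 burnt (F count now 2)
Step 4: +3 fires, +2 burnt (F count now 3)
Step 5: +2 fires, +3 burnt (F count now 2)
Step 6: +0 fires, +2 burnt (F count now 0)
Fire out after step 6
Initially T: 15, now '.': 23
Total burnt (originally-T cells now '.'): 13

Answer: 13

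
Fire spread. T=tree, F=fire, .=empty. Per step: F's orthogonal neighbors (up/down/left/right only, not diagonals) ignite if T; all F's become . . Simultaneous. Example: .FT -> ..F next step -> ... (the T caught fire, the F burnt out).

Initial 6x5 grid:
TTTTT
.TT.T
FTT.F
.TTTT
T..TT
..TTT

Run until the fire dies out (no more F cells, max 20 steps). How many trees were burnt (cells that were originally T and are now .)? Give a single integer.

Step 1: +3 fires, +2 burnt (F count now 3)
Step 2: +6 fires, +3 burnt (F count now 6)
Step 3: +6 fires, +6 burnt (F count now 6)
Step 4: +3 fires, +6 burnt (F count now 3)
Step 5: +1 fires, +3 burnt (F count now 1)
Step 6: +0 fires, +1 burnt (F count now 0)
Fire out after step 6
Initially T: 20, now '.': 29
Total burnt (originally-T cells now '.'): 19

Answer: 19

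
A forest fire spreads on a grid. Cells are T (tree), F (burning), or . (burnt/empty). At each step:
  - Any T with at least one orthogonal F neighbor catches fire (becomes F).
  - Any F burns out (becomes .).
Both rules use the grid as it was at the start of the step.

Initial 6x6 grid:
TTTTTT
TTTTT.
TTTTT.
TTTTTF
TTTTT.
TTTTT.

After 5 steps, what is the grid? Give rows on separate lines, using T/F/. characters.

Step 1: 1 trees catch fire, 1 burn out
  TTTTTT
  TTTTT.
  TTTTT.
  TTTTF.
  TTTTT.
  TTTTT.
Step 2: 3 trees catch fire, 1 burn out
  TTTTTT
  TTTTT.
  TTTTF.
  TTTF..
  TTTTF.
  TTTTT.
Step 3: 5 trees catch fire, 3 burn out
  TTTTTT
  TTTTF.
  TTTF..
  TTF...
  TTTF..
  TTTTF.
Step 4: 6 trees catch fire, 5 burn out
  TTTTFT
  TTTF..
  TTF...
  TF....
  TTF...
  TTTF..
Step 5: 7 trees catch fire, 6 burn out
  TTTF.F
  TTF...
  TF....
  F.....
  TF....
  TTF...

TTTF.F
TTF...
TF....
F.....
TF....
TTF...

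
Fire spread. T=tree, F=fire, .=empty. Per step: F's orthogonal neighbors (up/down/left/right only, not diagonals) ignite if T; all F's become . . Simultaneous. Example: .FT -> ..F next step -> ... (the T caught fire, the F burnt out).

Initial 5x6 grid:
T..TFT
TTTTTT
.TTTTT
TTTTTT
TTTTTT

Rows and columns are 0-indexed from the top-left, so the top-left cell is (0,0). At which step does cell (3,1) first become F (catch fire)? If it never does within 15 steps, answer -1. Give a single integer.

Step 1: cell (3,1)='T' (+3 fires, +1 burnt)
Step 2: cell (3,1)='T' (+3 fires, +3 burnt)
Step 3: cell (3,1)='T' (+4 fires, +3 burnt)
Step 4: cell (3,1)='T' (+5 fires, +4 burnt)
Step 5: cell (3,1)='T' (+5 fires, +5 burnt)
Step 6: cell (3,1)='F' (+3 fires, +5 burnt)
  -> target ignites at step 6
Step 7: cell (3,1)='.' (+2 fires, +3 burnt)
Step 8: cell (3,1)='.' (+1 fires, +2 burnt)
Step 9: cell (3,1)='.' (+0 fires, +1 burnt)
  fire out at step 9

6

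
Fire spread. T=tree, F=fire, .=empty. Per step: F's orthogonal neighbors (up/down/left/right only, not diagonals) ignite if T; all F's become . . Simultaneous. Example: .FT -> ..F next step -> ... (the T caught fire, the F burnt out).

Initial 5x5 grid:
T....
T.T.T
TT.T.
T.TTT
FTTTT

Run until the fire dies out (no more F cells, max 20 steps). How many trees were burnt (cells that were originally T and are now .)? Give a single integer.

Step 1: +2 fires, +1 burnt (F count now 2)
Step 2: +2 fires, +2 burnt (F count now 2)
Step 3: +4 fires, +2 burnt (F count now 4)
Step 4: +3 fires, +4 burnt (F count now 3)
Step 5: +2 fires, +3 burnt (F count now 2)
Step 6: +0 fires, +2 burnt (F count now 0)
Fire out after step 6
Initially T: 15, now '.': 23
Total burnt (originally-T cells now '.'): 13

Answer: 13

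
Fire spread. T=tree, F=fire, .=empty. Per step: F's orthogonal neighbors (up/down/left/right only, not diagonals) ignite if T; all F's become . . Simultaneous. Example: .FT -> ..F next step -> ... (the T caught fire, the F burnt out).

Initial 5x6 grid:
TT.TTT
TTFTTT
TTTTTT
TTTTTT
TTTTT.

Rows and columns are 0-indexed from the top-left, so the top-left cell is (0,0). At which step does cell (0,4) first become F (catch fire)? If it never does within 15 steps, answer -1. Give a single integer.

Step 1: cell (0,4)='T' (+3 fires, +1 burnt)
Step 2: cell (0,4)='T' (+7 fires, +3 burnt)
Step 3: cell (0,4)='F' (+8 fires, +7 burnt)
  -> target ignites at step 3
Step 4: cell (0,4)='.' (+6 fires, +8 burnt)
Step 5: cell (0,4)='.' (+3 fires, +6 burnt)
Step 6: cell (0,4)='.' (+0 fires, +3 burnt)
  fire out at step 6

3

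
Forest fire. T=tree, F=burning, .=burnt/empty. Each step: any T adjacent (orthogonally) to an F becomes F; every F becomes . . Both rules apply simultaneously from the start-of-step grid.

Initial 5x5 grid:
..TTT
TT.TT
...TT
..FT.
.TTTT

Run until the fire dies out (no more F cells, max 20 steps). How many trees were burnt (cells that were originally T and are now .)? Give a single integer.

Answer: 12

Derivation:
Step 1: +2 fires, +1 burnt (F count now 2)
Step 2: +3 fires, +2 burnt (F count now 3)
Step 3: +3 fires, +3 burnt (F count now 3)
Step 4: +2 fires, +3 burnt (F count now 2)
Step 5: +2 fires, +2 burnt (F count now 2)
Step 6: +0 fires, +2 burnt (F count now 0)
Fire out after step 6
Initially T: 14, now '.': 23
Total burnt (originally-T cells now '.'): 12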